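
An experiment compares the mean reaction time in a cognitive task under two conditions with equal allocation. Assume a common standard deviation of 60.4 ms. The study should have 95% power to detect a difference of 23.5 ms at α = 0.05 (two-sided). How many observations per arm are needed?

For two equal groups, n per group = 2·((z_{α/2} + z_β)·σ/δ)².
z_{α/2} = 1.960; z_β = 1.645 (power 95%).
n = 2 × (3.605 × 60.4 / 23.5)² = 2 × 85.85 = 171.70
Round up: n = 172 per group.

172 per group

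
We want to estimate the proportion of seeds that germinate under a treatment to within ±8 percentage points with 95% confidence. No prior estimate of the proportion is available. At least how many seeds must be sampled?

For a proportion with margin E = 0.08 at 95% confidence, z = 1.960.
With no prior estimate, use p = 0.5, which maximizes p(1−p) at 0.25.
n = 0.25 × (z/E)² = 0.25 × (1.960/0.08)² = 150.06
Round up: n = 151.

n = 151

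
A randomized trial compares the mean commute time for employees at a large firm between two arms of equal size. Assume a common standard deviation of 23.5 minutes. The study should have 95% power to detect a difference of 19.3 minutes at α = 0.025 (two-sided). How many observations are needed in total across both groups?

For two equal groups, n per group = 2·((z_{α/2} + z_β)·σ/δ)².
z_{α/2} = 2.241; z_β = 1.645 (power 95%).
n = 2 × (3.886 × 23.5 / 19.3)² = 2 × 22.39 = 44.78
Round up: n = 45 per group.
Total across both groups: 2 × 45 = 90.

90 total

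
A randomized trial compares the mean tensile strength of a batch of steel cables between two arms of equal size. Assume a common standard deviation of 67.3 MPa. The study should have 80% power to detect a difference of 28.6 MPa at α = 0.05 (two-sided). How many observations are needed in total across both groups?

For two equal groups, n per group = 2·((z_{α/2} + z_β)·σ/δ)².
z_{α/2} = 1.960; z_β = 0.842 (power 80%).
n = 2 × (2.802 × 67.3 / 28.6)² = 2 × 43.47 = 86.94
Round up: n = 87 per group.
Total across both groups: 2 × 87 = 174.

174 total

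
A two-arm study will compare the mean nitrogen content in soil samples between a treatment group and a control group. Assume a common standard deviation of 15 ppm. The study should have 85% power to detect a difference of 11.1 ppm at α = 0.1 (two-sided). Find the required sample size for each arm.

27 per group

For two equal groups, n per group = 2·((z_{α/2} + z_β)·σ/δ)².
z_{α/2} = 1.645; z_β = 1.036 (power 85%).
n = 2 × (2.681 × 15 / 11.1)² = 2 × 13.13 = 26.26
Round up: n = 27 per group.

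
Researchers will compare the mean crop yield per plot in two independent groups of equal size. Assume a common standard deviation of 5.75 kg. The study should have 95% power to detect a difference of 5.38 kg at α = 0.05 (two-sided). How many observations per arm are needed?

30 per group

For two equal groups, n per group = 2·((z_{α/2} + z_β)·σ/δ)².
z_{α/2} = 1.960; z_β = 1.645 (power 95%).
n = 2 × (3.605 × 5.75 / 5.38)² = 2 × 14.85 = 29.70
Round up: n = 30 per group.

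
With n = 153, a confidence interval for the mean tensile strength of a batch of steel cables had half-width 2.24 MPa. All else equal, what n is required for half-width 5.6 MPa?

Margin of error scales as 1/√n, so n₂ = n₁·(E₁/E₂)².
n₂ = 153 × (2.24/5.6)² = 153 × 0.16 = 24.48
Round up: n₂ = 25.

n = 25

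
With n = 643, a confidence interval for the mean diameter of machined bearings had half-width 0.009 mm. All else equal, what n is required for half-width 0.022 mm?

Margin of error scales as 1/√n, so n₂ = n₁·(E₁/E₂)².
n₂ = 643 × (0.009/0.022)² = 643 × 0.1674 = 107.64
Round up: n₂ = 108.

108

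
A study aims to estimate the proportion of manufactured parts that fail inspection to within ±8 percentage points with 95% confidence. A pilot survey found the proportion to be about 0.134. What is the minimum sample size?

n = 70

For a proportion with margin E = 0.08 at 95% confidence, z = 1.960.
n = p̂(1−p̂)(z/E)² = 0.134 × 0.866 × (1.960/0.08)² = 69.66
Round up: n = 70.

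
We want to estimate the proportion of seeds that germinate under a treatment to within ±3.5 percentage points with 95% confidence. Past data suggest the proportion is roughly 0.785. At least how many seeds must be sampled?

For a proportion with margin E = 0.035 at 95% confidence, z = 1.960.
n = p̂(1−p̂)(z/E)² = 0.785 × 0.215 × (1.960/0.035)² = 529.28
Round up: n = 530.

n = 530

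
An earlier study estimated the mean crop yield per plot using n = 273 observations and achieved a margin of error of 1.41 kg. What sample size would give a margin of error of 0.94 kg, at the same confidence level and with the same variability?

615

Margin of error scales as 1/√n, so n₂ = n₁·(E₁/E₂)².
n₂ = 273 × (1.41/0.94)² = 273 × 2.25 = 614.25
Round up: n₂ = 615.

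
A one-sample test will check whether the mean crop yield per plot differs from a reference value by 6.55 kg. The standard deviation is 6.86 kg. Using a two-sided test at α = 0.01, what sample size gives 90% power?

17

For a one-sample z-test, n = ((z_{α/2} + z_β)·σ/δ)².
z_{α/2} = 2.576 (two-sided α = 0.01); z_β = 1.282 (power 90% → β = 0.1).
n = (3.858 × 6.86 / 6.55)² = 16.33
Round up: n = 17.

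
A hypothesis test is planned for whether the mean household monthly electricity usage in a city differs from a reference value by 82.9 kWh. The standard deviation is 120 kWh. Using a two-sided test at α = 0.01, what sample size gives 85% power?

28

For a one-sample z-test, n = ((z_{α/2} + z_β)·σ/δ)².
z_{α/2} = 2.576 (two-sided α = 0.01); z_β = 1.036 (power 85% → β = 0.15).
n = (3.612 × 120 / 82.9)² = 27.34
Round up: n = 28.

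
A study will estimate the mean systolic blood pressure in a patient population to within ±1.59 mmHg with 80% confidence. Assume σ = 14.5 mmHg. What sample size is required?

137

For a mean, the margin of error is E = z·σ/√n, so n = (zσ/E)².
At 80% confidence, z = 1.282.
n = (1.282 × 14.5 / 1.59)² = 136.68
Round up: n = 137.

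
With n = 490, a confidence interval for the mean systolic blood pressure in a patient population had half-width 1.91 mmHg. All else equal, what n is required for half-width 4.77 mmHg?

n = 79

Margin of error scales as 1/√n, so n₂ = n₁·(E₁/E₂)².
n₂ = 490 × (1.91/4.77)² = 490 × 0.1603 = 78.55
Round up: n₂ = 79.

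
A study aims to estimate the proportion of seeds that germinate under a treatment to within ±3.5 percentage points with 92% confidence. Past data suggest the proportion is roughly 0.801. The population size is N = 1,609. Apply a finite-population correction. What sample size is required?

320

For a proportion with margin E = 0.035 at 92% confidence, z = 1.751.
n = p̂(1−p̂)(z/E)² = 0.801 × 0.199 × (1.751/0.035)² = 398.95 — call this n₀.
Finite-population correction with N = 1,609: n = n₀ / (1 + (n₀−1)/N) = 398.95 / 1.247 = 319.93
Round up: n = 320.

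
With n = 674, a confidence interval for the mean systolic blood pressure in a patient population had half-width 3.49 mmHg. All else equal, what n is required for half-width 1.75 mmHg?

Margin of error scales as 1/√n, so n₂ = n₁·(E₁/E₂)².
n₂ = 674 × (3.49/1.75)² = 674 × 3.977 = 2680.50
Round up: n₂ = 2681.

2681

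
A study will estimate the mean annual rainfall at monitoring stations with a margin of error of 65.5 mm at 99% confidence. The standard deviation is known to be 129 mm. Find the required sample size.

For a mean, the margin of error is E = z·σ/√n, so n = (zσ/E)².
At 99% confidence, z = 2.576.
n = (2.576 × 129 / 65.5)² = 25.74
Round up: n = 26.

26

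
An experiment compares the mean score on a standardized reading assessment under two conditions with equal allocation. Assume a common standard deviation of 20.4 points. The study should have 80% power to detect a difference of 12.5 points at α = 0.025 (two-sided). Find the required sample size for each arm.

51 per group

For two equal groups, n per group = 2·((z_{α/2} + z_β)·σ/δ)².
z_{α/2} = 2.241; z_β = 0.842 (power 80%).
n = 2 × (3.083 × 20.4 / 12.5)² = 2 × 25.32 = 50.64
Round up: n = 51 per group.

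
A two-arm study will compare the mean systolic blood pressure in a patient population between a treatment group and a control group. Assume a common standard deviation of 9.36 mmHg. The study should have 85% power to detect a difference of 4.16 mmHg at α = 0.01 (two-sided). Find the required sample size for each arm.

For two equal groups, n per group = 2·((z_{α/2} + z_β)·σ/δ)².
z_{α/2} = 2.576; z_β = 1.036 (power 85%).
n = 2 × (3.612 × 9.36 / 4.16)² = 2 × 66.05 = 132.10
Round up: n = 133 per group.

133 per group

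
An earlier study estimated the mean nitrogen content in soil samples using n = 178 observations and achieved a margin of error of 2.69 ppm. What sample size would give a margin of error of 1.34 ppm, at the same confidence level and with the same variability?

Margin of error scales as 1/√n, so n₂ = n₁·(E₁/E₂)².
n₂ = 178 × (2.69/1.34)² = 178 × 4.03 = 717.34
Round up: n₂ = 718.

718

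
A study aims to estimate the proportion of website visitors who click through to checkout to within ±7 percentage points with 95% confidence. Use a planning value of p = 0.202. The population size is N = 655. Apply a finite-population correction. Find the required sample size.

For a proportion with margin E = 0.07 at 95% confidence, z = 1.960.
n = p̂(1−p̂)(z/E)² = 0.202 × 0.798 × (1.960/0.07)² = 126.38 — call this n₀.
Finite-population correction with N = 655: n = n₀ / (1 + (n₀−1)/N) = 126.38 / 1.191 = 106.11
Round up: n = 107.

n = 107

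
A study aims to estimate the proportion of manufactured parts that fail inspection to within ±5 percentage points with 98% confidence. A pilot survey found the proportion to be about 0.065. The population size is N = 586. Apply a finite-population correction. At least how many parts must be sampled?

108

For a proportion with margin E = 0.05 at 98% confidence, z = 2.326.
n = p̂(1−p̂)(z/E)² = 0.065 × 0.935 × (2.326/0.05)² = 131.52 — call this n₀.
Finite-population correction with N = 586: n = n₀ / (1 + (n₀−1)/N) = 131.52 / 1.223 = 107.54
Round up: n = 108.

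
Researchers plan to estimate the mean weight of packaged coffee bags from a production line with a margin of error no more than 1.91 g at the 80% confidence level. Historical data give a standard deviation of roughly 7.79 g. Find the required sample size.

28

For a mean, the margin of error is E = z·σ/√n, so n = (zσ/E)².
At 80% confidence, z = 1.282.
n = (1.282 × 7.79 / 1.91)² = 27.34
Round up: n = 28.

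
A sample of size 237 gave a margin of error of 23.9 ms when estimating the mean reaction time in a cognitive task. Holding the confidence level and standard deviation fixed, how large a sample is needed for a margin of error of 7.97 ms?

n = 2132

Margin of error scales as 1/√n, so n₂ = n₁·(E₁/E₂)².
n₂ = 237 × (23.9/7.97)² = 237 × 8.992 = 2131.10
Round up: n₂ = 2132.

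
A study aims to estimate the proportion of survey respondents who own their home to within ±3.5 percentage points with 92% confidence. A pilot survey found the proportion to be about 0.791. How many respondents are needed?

For a proportion with margin E = 0.035 at 92% confidence, z = 1.751.
n = p̂(1−p̂)(z/E)² = 0.791 × 0.209 × (1.751/0.035)² = 413.77
Round up: n = 414.

414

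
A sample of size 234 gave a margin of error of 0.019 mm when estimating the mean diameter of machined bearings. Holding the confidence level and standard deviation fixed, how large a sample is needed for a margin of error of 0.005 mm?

Margin of error scales as 1/√n, so n₂ = n₁·(E₁/E₂)².
n₂ = 234 × (0.019/0.005)² = 234 × 14.44 = 3378.96
Round up: n₂ = 3379.

3379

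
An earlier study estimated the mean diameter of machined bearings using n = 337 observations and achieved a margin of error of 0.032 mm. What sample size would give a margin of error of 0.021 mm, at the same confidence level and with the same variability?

783

Margin of error scales as 1/√n, so n₂ = n₁·(E₁/E₂)².
n₂ = 337 × (0.032/0.021)² = 337 × 2.322 = 782.51
Round up: n₂ = 783.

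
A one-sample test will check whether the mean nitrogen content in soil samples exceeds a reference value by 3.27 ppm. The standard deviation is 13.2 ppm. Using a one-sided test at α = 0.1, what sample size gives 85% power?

For a one-sample z-test, n = ((z_α + z_β)·σ/δ)².
z_α = 1.282 (one-sided α = 0.1); z_β = 1.036 (power 85% → β = 0.15).
n = (2.318 × 13.2 / 3.27)² = 87.55
Round up: n = 88.

n = 88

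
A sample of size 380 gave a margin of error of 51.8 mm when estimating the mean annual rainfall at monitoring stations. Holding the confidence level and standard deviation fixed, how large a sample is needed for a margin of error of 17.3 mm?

3407

Margin of error scales as 1/√n, so n₂ = n₁·(E₁/E₂)².
n₂ = 380 × (51.8/17.3)² = 380 × 8.965 = 3406.70
Round up: n₂ = 3407.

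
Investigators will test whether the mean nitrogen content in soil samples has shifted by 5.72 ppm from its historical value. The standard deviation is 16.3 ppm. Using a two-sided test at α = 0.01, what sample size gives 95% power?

145

For a one-sample z-test, n = ((z_{α/2} + z_β)·σ/δ)².
z_{α/2} = 2.576 (two-sided α = 0.01); z_β = 1.645 (power 95% → β = 0.05).
n = (4.221 × 16.3 / 5.72)² = 144.68
Round up: n = 145.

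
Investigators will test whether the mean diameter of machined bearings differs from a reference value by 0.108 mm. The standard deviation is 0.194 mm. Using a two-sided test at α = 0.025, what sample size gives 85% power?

For a one-sample z-test, n = ((z_{α/2} + z_β)·σ/δ)².
z_{α/2} = 2.241 (two-sided α = 0.025); z_β = 1.036 (power 85% → β = 0.15).
n = (3.277 × 0.194 / 0.108)² = 34.65
Round up: n = 35.

n = 35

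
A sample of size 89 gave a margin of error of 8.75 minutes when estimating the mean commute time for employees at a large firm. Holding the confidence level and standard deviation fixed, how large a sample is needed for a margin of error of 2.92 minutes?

Margin of error scales as 1/√n, so n₂ = n₁·(E₁/E₂)².
n₂ = 89 × (8.75/2.92)² = 89 × 8.979 = 799.13
Round up: n₂ = 800.

800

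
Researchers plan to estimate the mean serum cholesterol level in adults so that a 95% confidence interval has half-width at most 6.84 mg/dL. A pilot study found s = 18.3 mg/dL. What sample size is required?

For a mean, the margin of error is E = z·σ/√n, so n = (zσ/E)².
At 95% confidence, z = 1.960.
n = (1.960 × 18.3 / 6.84)² = 27.50
Round up: n = 28.

n = 28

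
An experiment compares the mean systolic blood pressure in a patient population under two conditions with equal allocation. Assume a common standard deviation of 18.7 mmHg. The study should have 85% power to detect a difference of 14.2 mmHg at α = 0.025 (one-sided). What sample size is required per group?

32 per group

For two equal groups, n per group = 2·((z_α + z_β)·σ/δ)².
z_α = 1.960; z_β = 1.036 (power 85%).
n = 2 × (2.996 × 18.7 / 14.2)² = 2 × 15.57 = 31.14
Round up: n = 32 per group.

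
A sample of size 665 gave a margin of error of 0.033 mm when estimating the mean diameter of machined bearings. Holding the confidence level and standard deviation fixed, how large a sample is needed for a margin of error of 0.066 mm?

Margin of error scales as 1/√n, so n₂ = n₁·(E₁/E₂)².
n₂ = 665 × (0.033/0.066)² = 665 × 0.25 = 166.25
Round up: n₂ = 167.

167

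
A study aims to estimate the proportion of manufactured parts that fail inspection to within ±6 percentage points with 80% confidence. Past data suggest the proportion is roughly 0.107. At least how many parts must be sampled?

n = 44

For a proportion with margin E = 0.06 at 80% confidence, z = 1.282.
n = p̂(1−p̂)(z/E)² = 0.107 × 0.893 × (1.282/0.06)² = 43.62
Round up: n = 44.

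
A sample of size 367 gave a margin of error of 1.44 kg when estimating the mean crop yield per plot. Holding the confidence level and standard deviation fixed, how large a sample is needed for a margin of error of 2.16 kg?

164

Margin of error scales as 1/√n, so n₂ = n₁·(E₁/E₂)².
n₂ = 367 × (1.44/2.16)² = 367 × 0.4444 = 163.09
Round up: n₂ = 164.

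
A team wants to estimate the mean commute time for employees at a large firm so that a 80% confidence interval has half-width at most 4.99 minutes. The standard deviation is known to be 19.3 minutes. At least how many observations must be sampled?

25

For a mean, the margin of error is E = z·σ/√n, so n = (zσ/E)².
At 80% confidence, z = 1.282.
n = (1.282 × 19.3 / 4.99)² = 24.59
Round up: n = 25.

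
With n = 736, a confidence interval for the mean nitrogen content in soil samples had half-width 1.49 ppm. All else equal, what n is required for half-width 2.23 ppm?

n = 329

Margin of error scales as 1/√n, so n₂ = n₁·(E₁/E₂)².
n₂ = 736 × (1.49/2.23)² = 736 × 0.4464 = 328.55
Round up: n₂ = 329.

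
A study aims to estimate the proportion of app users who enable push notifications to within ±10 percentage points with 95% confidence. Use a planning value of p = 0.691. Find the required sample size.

83

For a proportion with margin E = 0.1 at 95% confidence, z = 1.960.
n = p̂(1−p̂)(z/E)² = 0.691 × 0.309 × (1.960/0.1)² = 82.03
Round up: n = 83.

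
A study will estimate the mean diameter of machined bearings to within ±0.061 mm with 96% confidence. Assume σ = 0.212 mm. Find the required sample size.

n = 51

For a mean, the margin of error is E = z·σ/√n, so n = (zσ/E)².
At 96% confidence, z = 2.054.
n = (2.054 × 0.212 / 0.061)² = 50.96
Round up: n = 51.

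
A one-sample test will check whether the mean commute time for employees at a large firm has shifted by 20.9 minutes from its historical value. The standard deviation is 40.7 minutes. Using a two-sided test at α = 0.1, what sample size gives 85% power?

For a one-sample z-test, n = ((z_{α/2} + z_β)·σ/δ)².
z_{α/2} = 1.645 (two-sided α = 0.1); z_β = 1.036 (power 85% → β = 0.15).
n = (2.681 × 40.7 / 20.9)² = 27.26
Round up: n = 28.

28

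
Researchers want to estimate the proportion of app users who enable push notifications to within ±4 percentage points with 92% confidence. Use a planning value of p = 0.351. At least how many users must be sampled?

For a proportion with margin E = 0.04 at 92% confidence, z = 1.751.
n = p̂(1−p̂)(z/E)² = 0.351 × 0.649 × (1.751/0.04)² = 436.52
Round up: n = 437.

437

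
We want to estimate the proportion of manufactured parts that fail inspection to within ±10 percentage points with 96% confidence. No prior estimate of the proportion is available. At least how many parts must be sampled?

For a proportion with margin E = 0.1 at 96% confidence, z = 2.054.
With no prior estimate, use p = 0.5, which maximizes p(1−p) at 0.25.
n = 0.25 × (z/E)² = 0.25 × (2.054/0.1)² = 105.47
Round up: n = 106.

n = 106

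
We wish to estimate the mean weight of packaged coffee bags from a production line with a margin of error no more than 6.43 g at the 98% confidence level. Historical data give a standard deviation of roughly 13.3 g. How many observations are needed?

For a mean, the margin of error is E = z·σ/√n, so n = (zσ/E)².
At 98% confidence, z = 2.326.
n = (2.326 × 13.3 / 6.43)² = 23.15
Round up: n = 24.

24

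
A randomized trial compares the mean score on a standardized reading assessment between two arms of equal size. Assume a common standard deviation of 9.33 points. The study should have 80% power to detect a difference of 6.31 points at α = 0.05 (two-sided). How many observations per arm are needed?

35 per group

For two equal groups, n per group = 2·((z_{α/2} + z_β)·σ/δ)².
z_{α/2} = 1.960; z_β = 0.842 (power 80%).
n = 2 × (2.802 × 9.33 / 6.31)² = 2 × 17.16 = 34.32
Round up: n = 35 per group.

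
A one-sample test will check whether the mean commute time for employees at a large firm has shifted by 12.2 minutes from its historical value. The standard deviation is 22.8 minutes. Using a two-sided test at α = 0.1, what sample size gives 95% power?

For a one-sample z-test, n = ((z_{α/2} + z_β)·σ/δ)².
z_{α/2} = 1.645 (two-sided α = 0.1); z_β = 1.645 (power 95% → β = 0.05).
n = (3.290 × 22.8 / 12.2)² = 37.80
Round up: n = 38.

38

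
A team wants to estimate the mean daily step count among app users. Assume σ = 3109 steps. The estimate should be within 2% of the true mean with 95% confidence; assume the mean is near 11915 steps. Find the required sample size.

654

For a mean, the margin of error is E = z·σ/√n, so n = (zσ/E)².
At 95% confidence, z = 1.960.
E = 2% of 11915 = 238.3 steps.
n = (1.960 × 3109 / 238.3)² = 653.89
Round up: n = 654.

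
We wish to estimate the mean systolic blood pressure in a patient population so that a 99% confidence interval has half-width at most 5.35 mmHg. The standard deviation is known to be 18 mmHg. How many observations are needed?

n = 76

For a mean, the margin of error is E = z·σ/√n, so n = (zσ/E)².
At 99% confidence, z = 2.576.
n = (2.576 × 18 / 5.35)² = 75.12
Round up: n = 76.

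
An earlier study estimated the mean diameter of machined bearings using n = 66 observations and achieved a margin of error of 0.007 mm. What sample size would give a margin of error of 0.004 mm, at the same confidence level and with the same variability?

Margin of error scales as 1/√n, so n₂ = n₁·(E₁/E₂)².
n₂ = 66 × (0.007/0.004)² = 66 × 3.062 = 202.09
Round up: n₂ = 203.

203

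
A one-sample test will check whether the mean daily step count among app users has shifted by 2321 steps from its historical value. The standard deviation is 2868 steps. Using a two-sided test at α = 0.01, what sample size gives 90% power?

23

For a one-sample z-test, n = ((z_{α/2} + z_β)·σ/δ)².
z_{α/2} = 2.576 (two-sided α = 0.01); z_β = 1.282 (power 90% → β = 0.1).
n = (3.858 × 2868 / 2321)² = 22.73
Round up: n = 23.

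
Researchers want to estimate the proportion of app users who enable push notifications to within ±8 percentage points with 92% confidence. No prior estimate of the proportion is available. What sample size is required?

For a proportion with margin E = 0.08 at 92% confidence, z = 1.751.
With no prior estimate, use p = 0.5, which maximizes p(1−p) at 0.25.
n = 0.25 × (z/E)² = 0.25 × (1.751/0.08)² = 119.77
Round up: n = 120.

n = 120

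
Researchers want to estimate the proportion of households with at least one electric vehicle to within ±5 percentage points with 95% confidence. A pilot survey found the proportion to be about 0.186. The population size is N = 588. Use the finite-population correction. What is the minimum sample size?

167

For a proportion with margin E = 0.05 at 95% confidence, z = 1.960.
n = p̂(1−p̂)(z/E)² = 0.186 × 0.814 × (1.960/0.05)² = 232.65 — call this n₀.
Finite-population correction with N = 588: n = n₀ / (1 + (n₀−1)/N) = 232.65 / 1.394 = 166.89
Round up: n = 167.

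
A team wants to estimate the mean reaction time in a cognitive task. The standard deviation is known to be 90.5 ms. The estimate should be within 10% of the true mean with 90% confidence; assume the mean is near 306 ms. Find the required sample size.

24

For a mean, the margin of error is E = z·σ/√n, so n = (zσ/E)².
At 90% confidence, z = 1.645.
E = 10% of 306 = 30.6 ms.
n = (1.645 × 90.5 / 30.6)² = 23.67
Round up: n = 24.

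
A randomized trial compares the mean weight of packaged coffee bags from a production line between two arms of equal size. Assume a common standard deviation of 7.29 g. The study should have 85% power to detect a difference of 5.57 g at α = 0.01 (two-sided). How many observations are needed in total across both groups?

90 total

For two equal groups, n per group = 2·((z_{α/2} + z_β)·σ/δ)².
z_{α/2} = 2.576; z_β = 1.036 (power 85%).
n = 2 × (3.612 × 7.29 / 5.57)² = 2 × 22.35 = 44.70
Round up: n = 45 per group.
Total across both groups: 2 × 45 = 90.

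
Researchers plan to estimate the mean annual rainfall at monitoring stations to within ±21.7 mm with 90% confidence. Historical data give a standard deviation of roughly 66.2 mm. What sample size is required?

n = 26

For a mean, the margin of error is E = z·σ/√n, so n = (zσ/E)².
At 90% confidence, z = 1.645.
n = (1.645 × 66.2 / 21.7)² = 25.18
Round up: n = 26.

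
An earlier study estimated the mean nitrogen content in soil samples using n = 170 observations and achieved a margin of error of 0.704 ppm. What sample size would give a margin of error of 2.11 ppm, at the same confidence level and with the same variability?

19

Margin of error scales as 1/√n, so n₂ = n₁·(E₁/E₂)².
n₂ = 170 × (0.704/2.11)² = 170 × 0.1113 = 18.92
Round up: n₂ = 19.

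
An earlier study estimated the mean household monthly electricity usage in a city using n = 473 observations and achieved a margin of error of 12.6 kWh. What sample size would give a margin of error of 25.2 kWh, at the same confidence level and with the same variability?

119

Margin of error scales as 1/√n, so n₂ = n₁·(E₁/E₂)².
n₂ = 473 × (12.6/25.2)² = 473 × 0.25 = 118.25
Round up: n₂ = 119.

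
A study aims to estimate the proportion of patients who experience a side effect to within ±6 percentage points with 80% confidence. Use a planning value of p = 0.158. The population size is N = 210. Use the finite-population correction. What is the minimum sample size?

48

For a proportion with margin E = 0.06 at 80% confidence, z = 1.282.
n = p̂(1−p̂)(z/E)² = 0.158 × 0.842 × (1.282/0.06)² = 60.74 — call this n₀.
Finite-population correction with N = 210: n = n₀ / (1 + (n₀−1)/N) = 60.74 / 1.284 = 47.31
Round up: n = 48.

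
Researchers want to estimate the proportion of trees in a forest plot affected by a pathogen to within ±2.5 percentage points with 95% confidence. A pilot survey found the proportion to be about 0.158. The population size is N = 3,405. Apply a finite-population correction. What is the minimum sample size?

660

For a proportion with margin E = 0.025 at 95% confidence, z = 1.960.
n = p̂(1−p̂)(z/E)² = 0.158 × 0.842 × (1.960/0.025)² = 817.71 — call this n₀.
Finite-population correction with N = 3,405: n = n₀ / (1 + (n₀−1)/N) = 817.71 / 1.24 = 659.44
Round up: n = 660.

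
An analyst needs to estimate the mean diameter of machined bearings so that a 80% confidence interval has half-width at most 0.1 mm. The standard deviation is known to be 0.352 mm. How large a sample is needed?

For a mean, the margin of error is E = z·σ/√n, so n = (zσ/E)².
At 80% confidence, z = 1.282.
n = (1.282 × 0.352 / 0.1)² = 20.36
Round up: n = 21.

21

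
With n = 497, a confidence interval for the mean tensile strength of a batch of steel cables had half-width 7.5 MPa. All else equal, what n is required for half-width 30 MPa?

Margin of error scales as 1/√n, so n₂ = n₁·(E₁/E₂)².
n₂ = 497 × (7.5/30)² = 497 × 0.0625 = 31.06
Round up: n₂ = 32.

n = 32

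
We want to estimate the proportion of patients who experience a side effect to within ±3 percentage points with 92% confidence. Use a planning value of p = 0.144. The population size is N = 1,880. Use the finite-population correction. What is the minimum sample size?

For a proportion with margin E = 0.03 at 92% confidence, z = 1.751.
n = p̂(1−p̂)(z/E)² = 0.144 × 0.856 × (1.751/0.03)² = 419.92 — call this n₀.
Finite-population correction with N = 1,880: n = n₀ / (1 + (n₀−1)/N) = 419.92 / 1.223 = 343.35
Round up: n = 344.

344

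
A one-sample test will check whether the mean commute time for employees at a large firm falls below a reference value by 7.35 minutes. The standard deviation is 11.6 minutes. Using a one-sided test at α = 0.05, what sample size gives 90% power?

22

For a one-sample z-test, n = ((z_α + z_β)·σ/δ)².
z_α = 1.645 (one-sided α = 0.05); z_β = 1.282 (power 90% → β = 0.1).
n = (2.927 × 11.6 / 7.35)² = 21.34
Round up: n = 22.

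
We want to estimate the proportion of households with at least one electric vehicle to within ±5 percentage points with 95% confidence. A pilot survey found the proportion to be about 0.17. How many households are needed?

n = 217

For a proportion with margin E = 0.05 at 95% confidence, z = 1.960.
n = p̂(1−p̂)(z/E)² = 0.17 × 0.83 × (1.960/0.05)² = 216.82
Round up: n = 217.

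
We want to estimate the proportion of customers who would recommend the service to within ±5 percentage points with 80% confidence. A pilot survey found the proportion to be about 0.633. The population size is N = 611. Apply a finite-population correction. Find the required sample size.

n = 123

For a proportion with margin E = 0.05 at 80% confidence, z = 1.282.
n = p̂(1−p̂)(z/E)² = 0.633 × 0.367 × (1.282/0.05)² = 152.72 — call this n₀.
Finite-population correction with N = 611: n = n₀ / (1 + (n₀−1)/N) = 152.72 / 1.248 = 122.37
Round up: n = 123.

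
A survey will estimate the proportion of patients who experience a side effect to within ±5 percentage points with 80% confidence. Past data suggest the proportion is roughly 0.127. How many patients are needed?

73

For a proportion with margin E = 0.05 at 80% confidence, z = 1.282.
n = p̂(1−p̂)(z/E)² = 0.127 × 0.873 × (1.282/0.05)² = 72.89
Round up: n = 73.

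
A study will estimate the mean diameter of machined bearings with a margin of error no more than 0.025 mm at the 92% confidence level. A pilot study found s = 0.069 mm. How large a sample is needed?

24

For a mean, the margin of error is E = z·σ/√n, so n = (zσ/E)².
At 92% confidence, z = 1.751.
n = (1.751 × 0.069 / 0.025)² = 23.36
Round up: n = 24.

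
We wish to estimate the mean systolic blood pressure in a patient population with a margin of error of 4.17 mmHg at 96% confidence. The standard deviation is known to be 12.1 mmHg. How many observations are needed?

For a mean, the margin of error is E = z·σ/√n, so n = (zσ/E)².
At 96% confidence, z = 2.054.
n = (2.054 × 12.1 / 4.17)² = 35.52
Round up: n = 36.

n = 36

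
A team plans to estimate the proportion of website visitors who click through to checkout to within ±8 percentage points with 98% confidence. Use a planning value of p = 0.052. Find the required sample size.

42

For a proportion with margin E = 0.08 at 98% confidence, z = 2.326.
n = p̂(1−p̂)(z/E)² = 0.052 × 0.948 × (2.326/0.08)² = 41.67
Round up: n = 42.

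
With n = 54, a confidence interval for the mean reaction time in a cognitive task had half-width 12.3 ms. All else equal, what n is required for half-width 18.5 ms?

Margin of error scales as 1/√n, so n₂ = n₁·(E₁/E₂)².
n₂ = 54 × (12.3/18.5)² = 54 × 0.442 = 23.87
Round up: n₂ = 24.

24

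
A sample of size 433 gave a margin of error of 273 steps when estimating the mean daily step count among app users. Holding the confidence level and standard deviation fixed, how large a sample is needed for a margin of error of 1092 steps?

Margin of error scales as 1/√n, so n₂ = n₁·(E₁/E₂)².
n₂ = 433 × (273/1092)² = 433 × 0.0625 = 27.06
Round up: n₂ = 28.

28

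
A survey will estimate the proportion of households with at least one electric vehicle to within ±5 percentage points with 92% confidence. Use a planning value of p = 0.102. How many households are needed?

For a proportion with margin E = 0.05 at 92% confidence, z = 1.751.
n = p̂(1−p̂)(z/E)² = 0.102 × 0.898 × (1.751/0.05)² = 112.33
Round up: n = 113.

n = 113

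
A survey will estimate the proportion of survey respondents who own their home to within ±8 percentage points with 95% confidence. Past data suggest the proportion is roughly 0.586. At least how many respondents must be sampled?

For a proportion with margin E = 0.08 at 95% confidence, z = 1.960.
n = p̂(1−p̂)(z/E)² = 0.586 × 0.414 × (1.960/0.08)² = 145.62
Round up: n = 146.

146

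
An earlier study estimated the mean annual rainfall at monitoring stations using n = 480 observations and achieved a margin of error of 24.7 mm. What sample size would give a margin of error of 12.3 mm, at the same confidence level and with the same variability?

Margin of error scales as 1/√n, so n₂ = n₁·(E₁/E₂)².
n₂ = 480 × (24.7/12.3)² = 480 × 4.033 = 1935.84
Round up: n₂ = 1936.

1936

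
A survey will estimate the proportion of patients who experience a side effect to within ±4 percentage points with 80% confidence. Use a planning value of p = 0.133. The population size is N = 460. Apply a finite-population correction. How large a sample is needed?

For a proportion with margin E = 0.04 at 80% confidence, z = 1.282.
n = p̂(1−p̂)(z/E)² = 0.133 × 0.867 × (1.282/0.04)² = 118.45 — call this n₀.
Finite-population correction with N = 460: n = n₀ / (1 + (n₀−1)/N) = 118.45 / 1.255 = 94.38
Round up: n = 95.

n = 95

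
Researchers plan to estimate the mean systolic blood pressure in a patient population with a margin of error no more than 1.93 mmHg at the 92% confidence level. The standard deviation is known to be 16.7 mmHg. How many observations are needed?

230

For a mean, the margin of error is E = z·σ/√n, so n = (zσ/E)².
At 92% confidence, z = 1.751.
n = (1.751 × 16.7 / 1.93)² = 229.56
Round up: n = 230.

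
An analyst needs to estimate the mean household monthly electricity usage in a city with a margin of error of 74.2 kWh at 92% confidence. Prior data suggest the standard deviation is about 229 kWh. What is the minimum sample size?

For a mean, the margin of error is E = z·σ/√n, so n = (zσ/E)².
At 92% confidence, z = 1.751.
n = (1.751 × 229 / 74.2)² = 29.20
Round up: n = 30.

30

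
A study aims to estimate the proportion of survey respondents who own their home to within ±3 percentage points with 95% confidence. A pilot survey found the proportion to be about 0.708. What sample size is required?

For a proportion with margin E = 0.03 at 95% confidence, z = 1.960.
n = p̂(1−p̂)(z/E)² = 0.708 × 0.292 × (1.960/0.03)² = 882.44
Round up: n = 883.

883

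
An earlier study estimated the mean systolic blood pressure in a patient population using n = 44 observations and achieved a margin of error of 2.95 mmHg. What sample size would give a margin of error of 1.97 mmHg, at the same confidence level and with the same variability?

Margin of error scales as 1/√n, so n₂ = n₁·(E₁/E₂)².
n₂ = 44 × (2.95/1.97)² = 44 × 2.242 = 98.65
Round up: n₂ = 99.

n = 99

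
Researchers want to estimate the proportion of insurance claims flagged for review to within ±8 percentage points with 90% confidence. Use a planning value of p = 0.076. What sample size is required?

For a proportion with margin E = 0.08 at 90% confidence, z = 1.645.
n = p̂(1−p̂)(z/E)² = 0.076 × 0.924 × (1.645/0.08)² = 29.69
Round up: n = 30.

30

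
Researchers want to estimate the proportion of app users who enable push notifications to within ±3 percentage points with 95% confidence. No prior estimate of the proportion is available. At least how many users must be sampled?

For a proportion with margin E = 0.03 at 95% confidence, z = 1.960.
With no prior estimate, use p = 0.5, which maximizes p(1−p) at 0.25.
n = 0.25 × (z/E)² = 0.25 × (1.960/0.03)² = 1067.11
Round up: n = 1068.

n = 1068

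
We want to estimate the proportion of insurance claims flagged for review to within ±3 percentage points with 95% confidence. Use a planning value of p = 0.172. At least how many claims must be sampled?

For a proportion with margin E = 0.03 at 95% confidence, z = 1.960.
n = p̂(1−p̂)(z/E)² = 0.172 × 0.828 × (1.960/0.03)² = 607.89
Round up: n = 608.

608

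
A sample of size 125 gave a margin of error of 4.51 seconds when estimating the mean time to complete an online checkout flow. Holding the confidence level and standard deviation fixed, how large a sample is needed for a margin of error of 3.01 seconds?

281

Margin of error scales as 1/√n, so n₂ = n₁·(E₁/E₂)².
n₂ = 125 × (4.51/3.01)² = 125 × 2.245 = 280.62
Round up: n₂ = 281.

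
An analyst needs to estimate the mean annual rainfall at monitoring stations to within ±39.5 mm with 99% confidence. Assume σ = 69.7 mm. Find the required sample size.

21

For a mean, the margin of error is E = z·σ/√n, so n = (zσ/E)².
At 99% confidence, z = 2.576.
n = (2.576 × 69.7 / 39.5)² = 20.66
Round up: n = 21.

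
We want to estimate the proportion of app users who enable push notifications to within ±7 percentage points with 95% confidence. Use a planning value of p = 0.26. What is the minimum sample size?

For a proportion with margin E = 0.07 at 95% confidence, z = 1.960.
n = p̂(1−p̂)(z/E)² = 0.26 × 0.74 × (1.960/0.07)² = 150.84
Round up: n = 151.

n = 151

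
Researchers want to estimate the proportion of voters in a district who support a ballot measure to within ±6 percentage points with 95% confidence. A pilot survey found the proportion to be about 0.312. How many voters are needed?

230

For a proportion with margin E = 0.06 at 95% confidence, z = 1.960.
n = p̂(1−p̂)(z/E)² = 0.312 × 0.688 × (1.960/0.06)² = 229.06
Round up: n = 230.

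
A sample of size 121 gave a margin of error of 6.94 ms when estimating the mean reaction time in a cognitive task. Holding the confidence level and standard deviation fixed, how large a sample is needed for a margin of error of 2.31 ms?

Margin of error scales as 1/√n, so n₂ = n₁·(E₁/E₂)².
n₂ = 121 × (6.94/2.31)² = 121 × 9.026 = 1092.15
Round up: n₂ = 1093.

1093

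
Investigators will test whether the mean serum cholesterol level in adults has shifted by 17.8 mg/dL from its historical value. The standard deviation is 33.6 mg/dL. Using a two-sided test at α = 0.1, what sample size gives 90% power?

For a one-sample z-test, n = ((z_{α/2} + z_β)·σ/δ)².
z_{α/2} = 1.645 (two-sided α = 0.1); z_β = 1.282 (power 90% → β = 0.1).
n = (2.927 × 33.6 / 17.8)² = 30.53
Round up: n = 31.

31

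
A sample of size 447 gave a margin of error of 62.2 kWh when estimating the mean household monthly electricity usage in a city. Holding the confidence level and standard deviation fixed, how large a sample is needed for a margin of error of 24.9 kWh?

n = 2790

Margin of error scales as 1/√n, so n₂ = n₁·(E₁/E₂)².
n₂ = 447 × (62.2/24.9)² = 447 × 6.24 = 2789.28
Round up: n₂ = 2790.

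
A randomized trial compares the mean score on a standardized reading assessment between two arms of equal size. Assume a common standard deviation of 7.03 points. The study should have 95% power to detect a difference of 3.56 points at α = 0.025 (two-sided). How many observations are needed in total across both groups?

236 total

For two equal groups, n per group = 2·((z_{α/2} + z_β)·σ/δ)².
z_{α/2} = 2.241; z_β = 1.645 (power 95%).
n = 2 × (3.886 × 7.03 / 3.56)² = 2 × 58.89 = 117.78
Round up: n = 118 per group.
Total across both groups: 2 × 118 = 236.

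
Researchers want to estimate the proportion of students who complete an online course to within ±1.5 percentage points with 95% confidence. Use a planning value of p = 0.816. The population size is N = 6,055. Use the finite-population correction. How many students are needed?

n = 1802

For a proportion with margin E = 0.015 at 95% confidence, z = 1.960.
n = p̂(1−p̂)(z/E)² = 0.816 × 0.184 × (1.960/0.015)² = 2563.53 — call this n₀.
Finite-population correction with N = 6,055: n = n₀ / (1 + (n₀−1)/N) = 2563.53 / 1.423 = 1801.50
Round up: n = 1802.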